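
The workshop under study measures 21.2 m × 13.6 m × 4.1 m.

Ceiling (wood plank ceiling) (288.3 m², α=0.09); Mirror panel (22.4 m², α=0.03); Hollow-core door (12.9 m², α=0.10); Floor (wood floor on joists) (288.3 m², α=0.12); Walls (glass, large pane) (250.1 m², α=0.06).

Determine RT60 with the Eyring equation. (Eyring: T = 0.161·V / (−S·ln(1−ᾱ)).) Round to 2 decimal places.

S = Σ Sᵢ = 862.0 m².
Σ(Sᵢαᵢ) = 288.3×0.09 + 22.4×0.03 + 12.9×0.10 + 288.3×0.12 + 250.1×0.06 = 77.511.
ᾱ = 77.511 / 862.0 = 0.0899.
Eyring denominator: −S ln(1−ᾱ) = 81.201.
V = 21.2 × 13.6 × 4.1 = 1182.112 m³.
T = 0.161·V/[−S·ln(1−ᾱ)] = 0.161·1182.112/81.201 = 2.34 s.

2.34 sec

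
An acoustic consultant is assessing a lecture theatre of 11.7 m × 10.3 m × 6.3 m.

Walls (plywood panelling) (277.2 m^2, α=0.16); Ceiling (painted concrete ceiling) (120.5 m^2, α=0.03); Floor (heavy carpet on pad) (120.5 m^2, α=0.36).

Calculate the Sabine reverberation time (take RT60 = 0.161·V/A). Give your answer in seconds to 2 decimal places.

1.34 s

Summing Sᵢαᵢ: 44.352 + 3.615 + 43.380 → A = 91.347 sabins.
Room volume: 759.213 m³.
T = 0.161 V/A = 0.161·759.213/91.347 = 1.34 s.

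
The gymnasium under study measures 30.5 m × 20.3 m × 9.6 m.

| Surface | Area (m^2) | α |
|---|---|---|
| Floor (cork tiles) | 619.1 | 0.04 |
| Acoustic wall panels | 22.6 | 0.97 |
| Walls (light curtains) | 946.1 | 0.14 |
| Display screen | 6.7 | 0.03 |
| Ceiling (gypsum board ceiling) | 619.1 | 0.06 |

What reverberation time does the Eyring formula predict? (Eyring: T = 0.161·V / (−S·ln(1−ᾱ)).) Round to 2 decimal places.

S = Σ Sᵢ = 2213.6 m^2.
Absorption A = 619.1·0.04 + 22.6·0.97 + 946.1·0.14 + 6.7·0.03 + 619.1·0.06 = 216.487 sabins.
ᾱ = 216.487 / 2213.6 = 0.0978.
−S·ln(1−ᾱ) = −2213.6 × ln(1 − 0.0978) = 227.822.
V = 30.5 × 20.3 × 9.6 = 5943.84 m³.
T = 0.161·V/[−S·ln(1−ᾱ)] = 0.161·5943.84/227.822 = 4.20 s.

4.20 s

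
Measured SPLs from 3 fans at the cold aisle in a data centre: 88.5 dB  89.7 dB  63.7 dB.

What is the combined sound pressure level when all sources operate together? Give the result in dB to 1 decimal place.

Converting to relative power and adding: 10^(88.5/10) + 10^(89.7/10) + 10^(63.7/10) = 1.644e+09.
Combined level = 10 log₁₀(1.644e+09) = 92.2 dB.

92.2 dB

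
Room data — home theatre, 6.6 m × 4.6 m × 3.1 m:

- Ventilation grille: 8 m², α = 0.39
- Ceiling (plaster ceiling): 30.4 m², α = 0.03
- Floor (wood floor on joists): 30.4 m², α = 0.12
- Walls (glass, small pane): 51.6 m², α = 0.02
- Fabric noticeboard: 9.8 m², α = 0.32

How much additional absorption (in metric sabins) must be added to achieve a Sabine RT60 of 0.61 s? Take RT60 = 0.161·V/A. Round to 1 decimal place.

13.0 sabins

Summing Sᵢαᵢ: 3.120 + 0.912 + 3.648 + 1.032 + 3.136 → A₁ = 11.848 sabins.
For T = 0.61 s, need A₂ = 0.161·V/T = 0.161·94.116/0.61 = 24.840 sabins.
Shortfall: 24.840 − 11.848 = 13.0 sabins.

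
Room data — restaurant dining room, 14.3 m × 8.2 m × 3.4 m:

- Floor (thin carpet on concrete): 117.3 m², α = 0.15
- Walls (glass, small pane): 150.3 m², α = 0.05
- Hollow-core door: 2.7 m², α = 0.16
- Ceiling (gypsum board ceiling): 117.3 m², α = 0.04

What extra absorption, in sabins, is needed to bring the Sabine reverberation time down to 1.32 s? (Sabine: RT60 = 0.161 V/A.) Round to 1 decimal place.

18.4 sabins

Summing Sᵢαᵢ: 17.595 + 7.515 + 0.432 + 4.692 → A₁ = 30.234 sabins.
Target A₂ = 0.161·398.684/1.32 = 48.627 sabins (V = 398.684 m³).
Shortfall: 48.627 − 30.234 = 18.4 sabins.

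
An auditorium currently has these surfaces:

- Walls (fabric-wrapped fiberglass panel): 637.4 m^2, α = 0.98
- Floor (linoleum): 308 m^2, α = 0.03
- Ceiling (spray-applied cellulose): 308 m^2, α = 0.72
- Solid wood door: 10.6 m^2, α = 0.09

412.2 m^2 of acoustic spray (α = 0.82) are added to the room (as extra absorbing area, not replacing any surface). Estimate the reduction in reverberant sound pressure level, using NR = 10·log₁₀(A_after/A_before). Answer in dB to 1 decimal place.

A_before = Σ Sᵢαᵢ = 637.4×0.98 + 308×0.03 + 308×0.72 + 10.6×0.09 = 856.606 sabins.
Added absorption = 412.2 × 0.82 = 338.004 sabins.
A_after = 856.606 + 338.004 = 1194.610 sabins.
NR = 10·log₁₀(1194.610/856.606) = 1.4 dB.

1.4 dB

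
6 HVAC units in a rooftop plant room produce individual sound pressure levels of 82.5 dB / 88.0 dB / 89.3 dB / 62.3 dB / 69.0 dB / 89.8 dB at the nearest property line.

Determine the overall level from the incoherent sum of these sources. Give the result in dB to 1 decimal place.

Sum in the linear (power) domain: Σ 10^(Lᵢ/10) = 10^(82.5/10) + 10^(88.0/10) + 10^(89.3/10) + 10^(62.3/10) + 10^(69.0/10) + 10^(89.8/10) = 2.625e+09.
Combined level = 10 log₁₀(2.625e+09) = 94.2 dB.

94.2 dB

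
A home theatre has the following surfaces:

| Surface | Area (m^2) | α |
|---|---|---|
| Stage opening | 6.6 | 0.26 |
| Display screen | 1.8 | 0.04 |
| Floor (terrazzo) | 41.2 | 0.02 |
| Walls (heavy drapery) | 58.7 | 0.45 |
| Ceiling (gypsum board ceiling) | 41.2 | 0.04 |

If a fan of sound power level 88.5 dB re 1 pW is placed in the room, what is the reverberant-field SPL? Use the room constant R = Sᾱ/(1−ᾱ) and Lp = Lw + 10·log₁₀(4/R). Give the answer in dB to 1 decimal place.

78.7 dB

A = 30.675 sabins; S = 149.5 m^2.
ᾱ = 30.675/149.5 = 0.2052; R = Sᾱ/(1−ᾱ) = 30.675/(1−0.2052) = 38.595 m^2.
Lp = Lw + 10 log₁₀(4/R) = 88.5 -9.84 = 78.7 dB.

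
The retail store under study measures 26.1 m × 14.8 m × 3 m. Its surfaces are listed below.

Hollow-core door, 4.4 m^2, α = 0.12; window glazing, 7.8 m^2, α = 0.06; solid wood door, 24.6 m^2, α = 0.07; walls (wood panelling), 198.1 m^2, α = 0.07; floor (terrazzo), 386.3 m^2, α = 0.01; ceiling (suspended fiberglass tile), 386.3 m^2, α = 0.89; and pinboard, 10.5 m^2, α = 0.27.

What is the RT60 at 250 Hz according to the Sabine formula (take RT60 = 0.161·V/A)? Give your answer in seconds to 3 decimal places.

0.508 sec

A = Σ Sᵢαᵢ = 4.4×0.12 + 7.8×0.06 + 24.6×0.07 + 198.1×0.07 + 386.3×0.01 + 386.3×0.89 + 10.5×0.27 = 367.090 sabins.
Volume V = 26.1 × 14.8 × 3 = 1158.84 m³.
Sabine: RT60 = 0.161 × 1158.84 / 367.090 = 0.508 s.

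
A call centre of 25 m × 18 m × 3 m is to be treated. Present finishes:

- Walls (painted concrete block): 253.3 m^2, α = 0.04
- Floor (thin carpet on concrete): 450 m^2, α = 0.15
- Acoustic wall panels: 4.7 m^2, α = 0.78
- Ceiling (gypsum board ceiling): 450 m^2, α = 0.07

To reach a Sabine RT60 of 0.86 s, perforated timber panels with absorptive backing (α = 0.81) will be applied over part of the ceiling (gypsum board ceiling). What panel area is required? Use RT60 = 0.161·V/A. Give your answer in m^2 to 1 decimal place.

Total absorption A₁ = 253.3*0.04 + 450*0.15 + 4.7*0.78 + 450*0.07
  = 10.132 + 67.500 + 3.666 + 31.500 = 112.798 m^2 sabins.
V = 1350 m³. Target absorption A₂ = 0.161 × 1350 / 0.86 = 252.733 sabins.
ΔA needed = 252.733 − 112.798 = 139.935 sabins.
Net gain per m^2: Δα = 0.81 − 0.07 = 0.74.
Panel area = 139.935 / 0.74 = 189.1 m^2.

189.1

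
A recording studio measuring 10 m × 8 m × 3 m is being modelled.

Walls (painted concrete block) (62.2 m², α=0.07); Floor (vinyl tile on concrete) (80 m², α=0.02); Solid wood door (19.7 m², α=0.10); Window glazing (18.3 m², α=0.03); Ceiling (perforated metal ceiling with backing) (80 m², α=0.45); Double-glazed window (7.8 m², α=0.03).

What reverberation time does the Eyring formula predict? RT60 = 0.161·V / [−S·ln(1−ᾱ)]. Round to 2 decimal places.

S = Σ Sᵢ = 268.0 m².
Σ(Sᵢαᵢ) = 62.2·0.07 + 80·0.02 + 19.7·0.10 + 18.3·0.03 + 80·0.45 + 7.8·0.03 = 44.707.
ᾱ = 44.707 / 268.0 = 0.1668.
−S·ln(1−ᾱ) = −268.0 × ln(1 − 0.1668) = 48.905.
V = 10 × 8 × 3 = 240 m³.
T = 0.161·V/[−S·ln(1−ᾱ)] = 0.161·240/48.905 = 0.79 s.

0.79 s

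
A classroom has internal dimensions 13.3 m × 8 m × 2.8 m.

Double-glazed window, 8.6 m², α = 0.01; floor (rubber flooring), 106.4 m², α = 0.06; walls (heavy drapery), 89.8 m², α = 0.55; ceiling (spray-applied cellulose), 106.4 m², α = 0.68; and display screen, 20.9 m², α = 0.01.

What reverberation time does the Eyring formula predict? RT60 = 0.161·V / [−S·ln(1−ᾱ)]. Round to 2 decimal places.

0.30 s

S = Σ Sᵢ = 332.1 m².
Absorption A = 8.6×0.01 + 106.4×0.06 + 89.8×0.55 + 106.4×0.68 + 20.9×0.01 = 128.421 sabins.
Mean coefficient ᾱ = A/S = 0.3867.
Eyring denominator: −S ln(1−ᾱ) = 162.364.
V = 13.3 × 8 × 2.8 = 297.92 m³.
T = 0.161·V/[−S·ln(1−ᾱ)] = 0.161·297.92/162.364 = 0.30 s.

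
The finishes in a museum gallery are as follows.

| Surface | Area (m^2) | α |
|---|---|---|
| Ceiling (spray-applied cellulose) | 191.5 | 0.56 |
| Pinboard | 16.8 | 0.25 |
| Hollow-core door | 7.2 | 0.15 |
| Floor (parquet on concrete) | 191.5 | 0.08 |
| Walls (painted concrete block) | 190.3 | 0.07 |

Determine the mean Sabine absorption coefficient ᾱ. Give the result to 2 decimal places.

S = Σ Sᵢ = 191.5 + 16.8 + 7.2 + 191.5 + 190.3 = 597.3 m^2.
Weighted sum Σ Sα = 141.161.
ᾱ = A/S = 0.24.

0.24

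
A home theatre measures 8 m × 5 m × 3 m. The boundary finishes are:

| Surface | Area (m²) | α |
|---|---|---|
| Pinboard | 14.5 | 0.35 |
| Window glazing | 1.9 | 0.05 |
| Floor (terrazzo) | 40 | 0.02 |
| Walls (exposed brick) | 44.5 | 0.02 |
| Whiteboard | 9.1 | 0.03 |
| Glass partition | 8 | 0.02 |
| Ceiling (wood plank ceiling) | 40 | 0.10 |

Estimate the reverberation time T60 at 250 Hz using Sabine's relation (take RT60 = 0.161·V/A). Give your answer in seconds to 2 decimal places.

A = Σ Sᵢαᵢ = 14.5×0.35 + 1.9×0.05 + 40×0.02 + 44.5×0.02 + 9.1×0.03 + 8×0.02 + 40×0.10 = 11.293 sabins.
Volume V = 8 × 5 × 3 = 120 m³.
Sabine: RT60 = 0.161 × 120 / 11.293 = 1.71 s.

1.71 s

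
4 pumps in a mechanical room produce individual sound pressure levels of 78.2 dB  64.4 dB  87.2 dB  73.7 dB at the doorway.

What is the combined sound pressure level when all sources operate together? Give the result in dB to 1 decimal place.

Sum in the linear (power) domain: Σ 10^(Lᵢ/10) = 10^(78.2/10) + 10^(64.4/10) + 10^(87.2/10) + 10^(73.7/10) = 6.171e+08.
Combined level = 10 log₁₀(6.171e+08) = 87.9 dB.

87.9 dB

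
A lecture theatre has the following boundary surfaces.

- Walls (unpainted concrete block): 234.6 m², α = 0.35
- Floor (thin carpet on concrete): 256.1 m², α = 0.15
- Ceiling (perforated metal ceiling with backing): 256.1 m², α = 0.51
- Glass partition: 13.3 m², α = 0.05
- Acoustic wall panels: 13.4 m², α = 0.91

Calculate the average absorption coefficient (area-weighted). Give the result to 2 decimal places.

Total surface area S = 773.5 m².
Σ(Sᵢαᵢ) = 234.6×0.35 + 256.1×0.15 + 256.1×0.51 + 13.3×0.05 + 13.4×0.91 = 263.995.
ᾱ = 263.995 / 773.5 = 0.34.

0.34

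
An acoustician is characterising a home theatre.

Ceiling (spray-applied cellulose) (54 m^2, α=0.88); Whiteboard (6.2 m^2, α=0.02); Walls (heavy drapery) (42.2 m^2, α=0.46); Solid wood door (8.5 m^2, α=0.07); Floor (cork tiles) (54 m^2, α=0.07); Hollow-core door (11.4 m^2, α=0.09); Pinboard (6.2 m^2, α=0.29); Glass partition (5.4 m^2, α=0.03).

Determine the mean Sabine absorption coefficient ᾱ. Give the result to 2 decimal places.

0.40

S = Σ Sᵢ = 54 + 6.2 + 42.2 + 8.5 + 54 + 11.4 + 6.2 + 5.4 = 187.9 m^2.
Weighted sum Σ Sα = 74.417.
ᾱ = A/S = 0.40.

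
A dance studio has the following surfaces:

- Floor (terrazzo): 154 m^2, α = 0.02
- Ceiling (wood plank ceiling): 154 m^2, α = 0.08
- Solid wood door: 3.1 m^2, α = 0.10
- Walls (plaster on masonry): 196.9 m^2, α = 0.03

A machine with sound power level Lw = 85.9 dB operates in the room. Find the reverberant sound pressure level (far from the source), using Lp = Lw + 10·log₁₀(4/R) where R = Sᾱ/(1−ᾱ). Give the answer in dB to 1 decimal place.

Σ(Sᵢαᵢ) = 154×0.02 + 154×0.08 + 3.1×0.10 + 196.9×0.03 = 21.617; total area S = 508.0 m^2.
ᾱ = 21.617/508.0 = 0.0426; R = Sᾱ/(1−ᾱ) = 21.617/(1−0.0426) = 22.579 m^2.
Lp = Lw + 10 log₁₀(4/R) = 85.9 -7.52 = 78.4 dB.

78.4 dB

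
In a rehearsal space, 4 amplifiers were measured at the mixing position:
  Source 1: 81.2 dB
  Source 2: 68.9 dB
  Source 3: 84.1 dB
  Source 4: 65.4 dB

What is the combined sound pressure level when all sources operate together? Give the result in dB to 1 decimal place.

Sum in the linear (power) domain: Σ 10^(Lᵢ/10) = 10^(81.2/10) + 10^(68.9/10) + 10^(84.1/10) + 10^(65.4/10) = 4.001e+08.
L_total = 10·log₁₀(4.001e+08) = 86.0 dB.

86.0 dB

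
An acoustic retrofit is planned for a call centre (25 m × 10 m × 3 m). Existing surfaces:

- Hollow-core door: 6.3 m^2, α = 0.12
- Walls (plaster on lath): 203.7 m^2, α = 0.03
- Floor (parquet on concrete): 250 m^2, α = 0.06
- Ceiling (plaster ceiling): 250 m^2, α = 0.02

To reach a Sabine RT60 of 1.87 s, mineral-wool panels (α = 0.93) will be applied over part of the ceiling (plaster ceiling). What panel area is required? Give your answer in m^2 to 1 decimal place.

41.4

Total absorption A₁ = 6.3·0.12 + 203.7·0.03 + 250·0.06 + 250·0.02
  = 0.756 + 6.111 + 15.000 + 5.000 = 26.867 m^2 sabins.
Required A₂ = 0.161·750/1.87 = 64.572 sabins.
ΔA needed = 64.572 − 26.867 = 37.705 sabins.
Net gain per m^2: Δα = 0.93 − 0.02 = 0.91.
Panel area = 37.705 / 0.91 = 41.4 m^2.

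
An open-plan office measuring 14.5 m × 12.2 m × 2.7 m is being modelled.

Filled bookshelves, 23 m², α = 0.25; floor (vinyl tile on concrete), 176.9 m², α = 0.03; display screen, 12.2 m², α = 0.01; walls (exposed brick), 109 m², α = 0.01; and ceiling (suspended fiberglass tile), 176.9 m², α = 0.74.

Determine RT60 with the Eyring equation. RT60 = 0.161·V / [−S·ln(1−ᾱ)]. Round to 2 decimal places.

0.46 s

S = Σ Sᵢ = 498.0 m².
Σ(Sᵢαᵢ) = 23·0.25 + 176.9·0.03 + 12.2·0.01 + 109·0.01 + 176.9·0.74 = 143.175.
ᾱ = 143.175 / 498.0 = 0.2875.
−S·ln(1−ᾱ) = −498.0 × ln(1 − 0.2875) = 168.810.
V = 14.5 × 12.2 × 2.7 = 477.63 m³.
RT60 = 0.161 × 477.63 / 168.810 = 0.46 s.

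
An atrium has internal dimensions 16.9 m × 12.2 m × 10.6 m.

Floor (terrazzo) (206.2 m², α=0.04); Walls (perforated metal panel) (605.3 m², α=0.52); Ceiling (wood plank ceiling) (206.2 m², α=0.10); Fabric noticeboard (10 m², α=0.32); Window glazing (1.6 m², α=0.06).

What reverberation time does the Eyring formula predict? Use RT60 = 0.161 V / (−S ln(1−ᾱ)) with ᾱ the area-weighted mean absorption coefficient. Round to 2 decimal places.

S = Σ Sᵢ = 1029.3 m².
Σ(Sᵢαᵢ) = 206.2·0.04 + 605.3·0.52 + 206.2·0.10 + 10·0.32 + 1.6·0.06 = 346.920.
Mean coefficient ᾱ = A/S = 0.3370.
−S·ln(1−ᾱ) = −1029.3 × ln(1 − 0.3370) = 423.022.
V = 16.9 × 12.2 × 10.6 = 2185.508 m³.
RT60 = 0.161 × 2185.508 / 423.022 = 0.83 s.

0.83 s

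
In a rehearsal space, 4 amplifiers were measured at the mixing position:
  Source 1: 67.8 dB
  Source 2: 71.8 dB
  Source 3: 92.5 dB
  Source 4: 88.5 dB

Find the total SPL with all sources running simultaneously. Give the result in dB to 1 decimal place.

94.0 dB

Sum in the linear (power) domain: Σ 10^(Lᵢ/10) = 10^(67.8/10) + 10^(71.8/10) + 10^(92.5/10) + 10^(88.5/10) = 2.507e+09.
L_total = 10·log₁₀(2.507e+09) = 94.0 dB.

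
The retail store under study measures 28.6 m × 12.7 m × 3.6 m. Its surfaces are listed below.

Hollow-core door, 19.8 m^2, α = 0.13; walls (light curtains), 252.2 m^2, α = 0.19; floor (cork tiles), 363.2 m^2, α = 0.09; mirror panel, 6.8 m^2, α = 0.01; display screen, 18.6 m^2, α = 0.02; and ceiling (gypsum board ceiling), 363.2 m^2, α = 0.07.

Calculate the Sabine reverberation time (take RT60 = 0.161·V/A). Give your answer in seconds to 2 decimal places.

A = Σ Sᵢαᵢ = 19.8·0.13 + 252.2·0.19 + 363.2·0.09 + 6.8·0.01 + 18.6·0.02 + 363.2·0.07 = 109.044 sabins.
Volume V = 28.6 × 12.7 × 3.6 = 1307.592 m³.
RT60 = 0.161 · V / A = 0.161 × 1307.592 / 109.044 = 1.93 s.

1.93 s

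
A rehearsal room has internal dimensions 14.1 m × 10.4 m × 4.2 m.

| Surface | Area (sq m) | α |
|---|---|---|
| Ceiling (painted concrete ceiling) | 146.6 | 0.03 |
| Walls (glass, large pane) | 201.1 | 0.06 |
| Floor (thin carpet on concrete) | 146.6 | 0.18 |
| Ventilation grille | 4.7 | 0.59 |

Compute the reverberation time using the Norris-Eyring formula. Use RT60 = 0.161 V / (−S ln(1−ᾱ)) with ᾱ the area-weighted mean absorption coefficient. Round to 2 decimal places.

Total surface area S = 146.6 + 201.1 + 146.6 + 4.7 = 499.0 sq m.
Absorption A = 146.6×0.03 + 201.1×0.06 + 146.6×0.18 + 4.7×0.59 = 45.625 sabins.
ᾱ = 45.625 / 499.0 = 0.0914.
Eyring denominator: −S ln(1−ᾱ) = 47.829.
V = 14.1 × 10.4 × 4.2 = 615.888 m³.
RT60 = 0.161 × 615.888 / 47.829 = 2.07 s.

2.07 sec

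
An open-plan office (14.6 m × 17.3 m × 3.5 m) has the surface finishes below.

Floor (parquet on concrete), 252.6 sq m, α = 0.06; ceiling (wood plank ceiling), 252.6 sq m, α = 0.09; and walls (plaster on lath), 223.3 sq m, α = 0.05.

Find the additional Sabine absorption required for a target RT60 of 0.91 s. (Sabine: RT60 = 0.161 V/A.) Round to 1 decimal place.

107.4 sabins

A₁ = Σ Sᵢαᵢ = 252.6·0.06 + 252.6·0.09 + 223.3·0.05 = 49.055 sabins.
For T = 0.91 s, need A₂ = 0.161·V/T = 0.161·884.03/0.91 = 156.405 sabins.
Additional absorption ΔA = 156.405 − 49.055 = 107.4 sabins.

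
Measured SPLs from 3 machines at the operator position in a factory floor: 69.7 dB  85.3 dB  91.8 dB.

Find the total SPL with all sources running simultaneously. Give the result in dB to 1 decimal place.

92.7 dB

Σ 10^(Lᵢ/10) = 1.862e+09.
L_total = 10·log₁₀(1.862e+09) = 92.7 dB.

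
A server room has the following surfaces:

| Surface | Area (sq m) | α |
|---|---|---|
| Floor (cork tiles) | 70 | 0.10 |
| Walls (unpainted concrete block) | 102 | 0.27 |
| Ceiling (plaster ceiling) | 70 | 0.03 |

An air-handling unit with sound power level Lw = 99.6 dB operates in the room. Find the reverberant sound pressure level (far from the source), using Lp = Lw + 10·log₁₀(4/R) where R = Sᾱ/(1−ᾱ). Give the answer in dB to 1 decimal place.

89.3 dB

A = 36.640 sabins; S = 242.0 sq m.
ᾱ = 36.640/242.0 = 0.1514; R = Sᾱ/(1−ᾱ) = 36.640/(1−0.1514) = 43.177 sq m.
Lp = 99.6 + 10·log₁₀(4/43.177) = 99.6 + (-10.33) = 89.3 dB.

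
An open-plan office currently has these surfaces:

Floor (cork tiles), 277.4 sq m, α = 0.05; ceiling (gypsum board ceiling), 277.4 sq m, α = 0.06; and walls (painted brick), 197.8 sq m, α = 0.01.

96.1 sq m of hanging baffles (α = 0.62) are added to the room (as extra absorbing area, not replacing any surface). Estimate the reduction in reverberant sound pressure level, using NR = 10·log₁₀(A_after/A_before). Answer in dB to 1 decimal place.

4.5 dB

A_before = Σ Sᵢαᵢ = 277.4*0.05 + 277.4*0.06 + 197.8*0.01 = 32.492 sabins.
Treatment contributes 96.1·0.62 = 59.582 sabins.
A_after = 32.492 + 59.582 = 92.074 sabins.
NR = 10·log₁₀(92.074/32.492) = 4.5 dB.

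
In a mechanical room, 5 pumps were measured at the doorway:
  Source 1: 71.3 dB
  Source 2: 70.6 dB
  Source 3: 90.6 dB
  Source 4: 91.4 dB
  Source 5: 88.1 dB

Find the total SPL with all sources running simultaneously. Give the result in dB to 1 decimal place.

95.1 dB

Σ 10^(Lᵢ/10) = 3.199e+09.
Combined level = 10 log₁₀(3.199e+09) = 95.1 dB.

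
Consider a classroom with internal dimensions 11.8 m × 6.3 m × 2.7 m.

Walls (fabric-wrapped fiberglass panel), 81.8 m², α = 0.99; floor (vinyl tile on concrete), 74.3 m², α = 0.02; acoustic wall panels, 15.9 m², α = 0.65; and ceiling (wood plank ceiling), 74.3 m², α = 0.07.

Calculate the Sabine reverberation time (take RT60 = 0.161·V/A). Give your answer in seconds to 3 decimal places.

0.330 seconds

Summing Sᵢαᵢ: 80.982 + 1.486 + 10.335 + 5.201 → A = 98.004 sabins.
Volume V = 11.8 × 6.3 × 2.7 = 200.718 m³.
T = 0.161 V/A = 0.161·200.718/98.004 = 0.330 s.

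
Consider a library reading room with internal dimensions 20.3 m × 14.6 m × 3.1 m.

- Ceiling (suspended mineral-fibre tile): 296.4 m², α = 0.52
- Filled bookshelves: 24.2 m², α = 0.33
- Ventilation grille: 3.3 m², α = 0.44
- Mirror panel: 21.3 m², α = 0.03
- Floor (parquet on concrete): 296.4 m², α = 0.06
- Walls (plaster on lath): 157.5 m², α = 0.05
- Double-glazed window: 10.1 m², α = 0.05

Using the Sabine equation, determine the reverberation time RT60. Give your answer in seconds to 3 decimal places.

0.777 sec

Equivalent absorption area: A = 296.4×0.52 + 24.2×0.33 + 3.3×0.44 + 21.3×0.03 + 296.4×0.06 + 157.5×0.05 + 10.1×0.05 = 190.369 m².
Volume V = 20.3 × 14.6 × 3.1 = 918.778 m³.
T = 0.161 V/A = 0.161·918.778/190.369 = 0.777 s.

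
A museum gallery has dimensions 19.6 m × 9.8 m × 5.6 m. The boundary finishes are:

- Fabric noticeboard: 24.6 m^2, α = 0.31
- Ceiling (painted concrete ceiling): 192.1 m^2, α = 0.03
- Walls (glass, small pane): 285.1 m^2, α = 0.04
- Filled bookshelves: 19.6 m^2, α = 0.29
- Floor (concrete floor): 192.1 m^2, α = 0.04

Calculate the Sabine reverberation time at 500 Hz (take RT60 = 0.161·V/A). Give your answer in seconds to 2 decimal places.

Summing Sᵢαᵢ: 7.626 + 5.763 + 11.404 + 5.684 + 7.684 → A = 38.161 sabins.
V = 19.6·9.8·5.6 = 1075.648 m³.
Sabine: RT60 = 0.161 × 1075.648 / 38.161 = 4.54 s.

4.54 s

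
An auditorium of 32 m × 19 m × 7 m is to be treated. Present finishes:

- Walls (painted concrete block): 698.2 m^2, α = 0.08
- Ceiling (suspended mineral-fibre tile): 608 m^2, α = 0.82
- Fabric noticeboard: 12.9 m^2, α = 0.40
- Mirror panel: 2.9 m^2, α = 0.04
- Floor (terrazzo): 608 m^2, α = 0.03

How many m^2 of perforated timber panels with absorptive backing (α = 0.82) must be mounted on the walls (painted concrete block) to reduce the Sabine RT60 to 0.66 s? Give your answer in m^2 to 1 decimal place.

Total absorption A₁ = 698.2*0.08 + 608*0.82 + 12.9*0.40 + 2.9*0.04 + 608*0.03
  = 55.856 + 498.560 + 5.160 + 0.116 + 18.240 = 577.932 m^2 sabins.
Required A₂ = 0.161·4256/0.66 = 1038.206 sabins.
ΔA needed = 1038.206 − 577.932 = 460.274 sabins.
Net gain per m^2: Δα = 0.82 − 0.08 = 0.74.
Panel area = 460.274 / 0.74 = 622.0 m^2.

622.0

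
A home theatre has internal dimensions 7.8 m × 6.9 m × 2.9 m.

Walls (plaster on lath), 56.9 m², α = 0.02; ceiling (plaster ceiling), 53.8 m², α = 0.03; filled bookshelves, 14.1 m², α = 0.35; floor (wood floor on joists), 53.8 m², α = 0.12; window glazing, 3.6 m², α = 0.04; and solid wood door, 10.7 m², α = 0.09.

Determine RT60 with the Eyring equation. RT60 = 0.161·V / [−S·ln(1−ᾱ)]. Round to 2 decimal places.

S = Σ Sᵢ = 192.9 m².
Σ(Sᵢαᵢ) = 56.9×0.02 + 53.8×0.03 + 14.1×0.35 + 53.8×0.12 + 3.6×0.04 + 10.7×0.09 = 15.250.
ᾱ = 15.250 / 192.9 = 0.0791.
Eyring denominator: −S ln(1−ᾱ) = 15.896.
V = 7.8 × 6.9 × 2.9 = 156.078 m³.
RT60 = 0.161 × 156.078 / 15.896 = 1.58 s.

1.58 s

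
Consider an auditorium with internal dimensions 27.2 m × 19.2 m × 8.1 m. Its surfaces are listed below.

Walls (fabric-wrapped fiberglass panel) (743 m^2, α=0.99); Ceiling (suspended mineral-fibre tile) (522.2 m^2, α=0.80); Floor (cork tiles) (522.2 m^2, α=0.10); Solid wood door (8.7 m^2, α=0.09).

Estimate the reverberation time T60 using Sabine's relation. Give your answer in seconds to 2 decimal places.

Equivalent absorption area: A = 743×0.99 + 522.2×0.80 + 522.2×0.10 + 8.7×0.09 = 1206.333 m^2.
Volume V = 27.2 × 19.2 × 8.1 = 4230.144 m³.
T = 0.161 V/A = 0.161·4230.144/1206.333 = 0.56 s.

0.56 sec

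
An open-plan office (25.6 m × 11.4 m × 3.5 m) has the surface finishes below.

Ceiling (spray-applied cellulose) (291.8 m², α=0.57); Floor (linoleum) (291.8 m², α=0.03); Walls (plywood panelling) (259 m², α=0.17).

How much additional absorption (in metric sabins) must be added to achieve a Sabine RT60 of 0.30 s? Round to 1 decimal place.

A₁ = Σ Sᵢαᵢ = 291.8*0.57 + 291.8*0.03 + 259*0.17 = 219.110 sabins.
For T = 0.30 s, need A₂ = 0.161·V/T = 0.161·1021.44/0.30 = 548.173 sabins.
ΔA = A₂ − A₁ = 548.173 − 219.110 = 329.1 sabins.

329.1 sabins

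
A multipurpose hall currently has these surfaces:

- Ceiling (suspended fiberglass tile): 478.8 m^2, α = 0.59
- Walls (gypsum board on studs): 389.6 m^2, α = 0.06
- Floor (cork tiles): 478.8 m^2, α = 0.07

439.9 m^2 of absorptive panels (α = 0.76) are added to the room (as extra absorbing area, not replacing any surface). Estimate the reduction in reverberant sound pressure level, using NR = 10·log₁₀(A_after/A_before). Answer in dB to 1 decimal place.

3.0 dB

A_before = Σ Sᵢαᵢ = 478.8×0.59 + 389.6×0.06 + 478.8×0.07 = 339.384 sabins.
Treatment contributes 439.9·0.76 = 334.324 sabins.
New total A_after = 673.708 sabins.
NR = 10·log₁₀(673.708/339.384) = 3.0 dB.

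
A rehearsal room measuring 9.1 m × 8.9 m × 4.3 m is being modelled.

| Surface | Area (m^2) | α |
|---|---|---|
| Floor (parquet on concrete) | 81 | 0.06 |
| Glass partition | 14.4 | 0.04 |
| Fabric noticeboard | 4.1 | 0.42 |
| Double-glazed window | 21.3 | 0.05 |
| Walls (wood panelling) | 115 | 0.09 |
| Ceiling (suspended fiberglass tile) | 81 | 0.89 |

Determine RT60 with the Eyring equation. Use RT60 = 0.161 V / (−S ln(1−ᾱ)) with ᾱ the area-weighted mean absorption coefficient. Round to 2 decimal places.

Total surface area S = 81 + 14.4 + 4.1 + 21.3 + 115 + 81 = 316.8 m^2.
Absorption A = 81·0.06 + 14.4·0.04 + 4.1·0.42 + 21.3·0.05 + 115·0.09 + 81·0.89 = 90.663 sabins.
Mean coefficient ᾱ = A/S = 0.2862.
−S·ln(1−ᾱ) = −316.8 × ln(1 − 0.2862) = 106.810.
V = 9.1 × 8.9 × 4.3 = 348.257 m³.
T = 0.161·V/[−S·ln(1−ᾱ)] = 0.161·348.257/106.810 = 0.52 s.

0.52 s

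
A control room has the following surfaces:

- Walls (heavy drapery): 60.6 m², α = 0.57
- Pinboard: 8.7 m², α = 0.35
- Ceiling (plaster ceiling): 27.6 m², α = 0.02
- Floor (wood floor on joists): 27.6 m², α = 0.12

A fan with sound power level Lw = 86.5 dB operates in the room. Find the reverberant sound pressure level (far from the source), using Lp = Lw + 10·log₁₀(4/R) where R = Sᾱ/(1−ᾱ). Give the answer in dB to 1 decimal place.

74.6 dB

A = 41.451 sabins; S = 124.5 m².
ᾱ = 41.451/124.5 = 0.3329; R = Sᾱ/(1−ᾱ) = 41.451/(1−0.3329) = 62.136 m².
Lp = 86.5 + 10·log₁₀(4/62.136) = 86.5 + (-11.91) = 74.6 dB.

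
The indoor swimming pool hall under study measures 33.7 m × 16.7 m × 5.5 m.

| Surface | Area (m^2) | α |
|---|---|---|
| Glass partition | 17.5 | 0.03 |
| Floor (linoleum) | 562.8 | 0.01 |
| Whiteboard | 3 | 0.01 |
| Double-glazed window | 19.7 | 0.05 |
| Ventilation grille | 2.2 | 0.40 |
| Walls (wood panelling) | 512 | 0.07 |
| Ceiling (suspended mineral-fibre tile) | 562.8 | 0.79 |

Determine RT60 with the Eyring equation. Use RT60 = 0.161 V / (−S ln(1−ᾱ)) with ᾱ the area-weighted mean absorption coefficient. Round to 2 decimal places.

Total surface area S = 17.5 + 562.8 + 3 + 19.7 + 2.2 + 512 + 562.8 = 1680.0 m^2.
Σ(Sᵢαᵢ) = 17.5·0.03 + 562.8·0.01 + 3·0.01 + 19.7·0.05 + 2.2·0.40 + 512·0.07 + 562.8·0.79 = 488.500.
Mean coefficient ᾱ = A/S = 0.2908.
−S·ln(1−ᾱ) = −1680.0 × ln(1 − 0.2908) = 577.278.
V = 33.7 × 16.7 × 5.5 = 3095.345 m³.
T = 0.161·V/[−S·ln(1−ᾱ)] = 0.161·3095.345/577.278 = 0.86 s.

0.86 s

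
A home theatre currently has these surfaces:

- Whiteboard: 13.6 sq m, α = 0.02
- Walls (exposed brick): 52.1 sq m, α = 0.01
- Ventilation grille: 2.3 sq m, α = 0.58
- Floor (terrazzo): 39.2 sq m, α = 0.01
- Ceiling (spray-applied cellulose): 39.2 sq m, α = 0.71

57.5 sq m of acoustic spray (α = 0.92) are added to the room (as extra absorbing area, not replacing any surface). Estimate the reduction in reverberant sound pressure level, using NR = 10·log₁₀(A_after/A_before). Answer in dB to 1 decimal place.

Total absorption A_before = 13.6×0.02 + 52.1×0.01 + 2.3×0.58 + 39.2×0.01 + 39.2×0.71
  = 0.272 + 0.521 + 1.334 + 0.392 + 27.832 = 30.351 sq m sabins.
Treatment contributes 57.5·0.92 = 52.900 sabins.
New total A_after = 83.251 sabins.
Reduction = 10 log₁₀(A_after/A_before) = 10 log₁₀(2.7429) = 4.4 dB.

4.4 dB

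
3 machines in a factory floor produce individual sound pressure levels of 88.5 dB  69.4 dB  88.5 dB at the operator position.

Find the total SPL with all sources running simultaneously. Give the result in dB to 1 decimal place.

91.5 dB

Converting to relative power and adding: 10^(88.5/10) + 10^(69.4/10) + 10^(88.5/10) = 1.425e+09.
L_total = 10·log₁₀(1.425e+09) = 91.5 dB.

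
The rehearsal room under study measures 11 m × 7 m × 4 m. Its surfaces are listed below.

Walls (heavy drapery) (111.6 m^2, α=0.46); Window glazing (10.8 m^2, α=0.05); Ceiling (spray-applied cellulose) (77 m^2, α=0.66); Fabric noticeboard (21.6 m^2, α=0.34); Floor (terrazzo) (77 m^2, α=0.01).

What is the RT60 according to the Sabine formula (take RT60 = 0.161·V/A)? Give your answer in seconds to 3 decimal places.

A = Σ Sᵢαᵢ = 111.6*0.46 + 10.8*0.05 + 77*0.66 + 21.6*0.34 + 77*0.01 = 110.810 sabins.
V = 11·7·4 = 308 m³.
Sabine: RT60 = 0.161 × 308 / 110.810 = 0.448 s.

0.448 s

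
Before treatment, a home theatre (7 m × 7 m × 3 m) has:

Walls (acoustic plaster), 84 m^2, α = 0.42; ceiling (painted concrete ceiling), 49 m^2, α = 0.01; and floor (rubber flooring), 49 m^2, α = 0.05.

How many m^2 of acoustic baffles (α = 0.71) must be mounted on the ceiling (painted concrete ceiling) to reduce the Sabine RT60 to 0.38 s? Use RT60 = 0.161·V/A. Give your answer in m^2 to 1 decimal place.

Equivalent absorption area: A₁ = 84×0.42 + 49×0.01 + 49×0.05 = 38.220 m^2.
V = 147 m³. Target absorption A₂ = 0.161 × 147 / 0.38 = 62.282 sabins.
Absorption to add: 62.282 − 38.220 = 24.062 sabins.
Each m^2 of panel replacing the ceiling (painted concrete ceiling) adds (0.71 − 0.01) = 0.70 sabins.
Area = ΔA/Δα = 24.062/0.70 = 34.4 m^2.

34.4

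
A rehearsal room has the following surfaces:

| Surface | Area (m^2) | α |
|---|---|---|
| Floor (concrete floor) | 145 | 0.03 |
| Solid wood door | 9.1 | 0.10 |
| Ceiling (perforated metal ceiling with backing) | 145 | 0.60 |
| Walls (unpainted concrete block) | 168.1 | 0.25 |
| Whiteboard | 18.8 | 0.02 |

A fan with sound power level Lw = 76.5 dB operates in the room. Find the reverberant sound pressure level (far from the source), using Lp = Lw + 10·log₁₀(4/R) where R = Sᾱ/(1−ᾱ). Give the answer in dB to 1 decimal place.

Σ(Sᵢαᵢ) = 145·0.03 + 9.1·0.10 + 145·0.60 + 168.1·0.25 + 18.8·0.02 = 134.661; total area S = 486.0 m^2.
ᾱ = 0.2771, so room constant R = A/(1−ᾱ) = 186.279 m^2.
Lp = Lw + 10 log₁₀(4/R) = 76.5 -16.68 = 59.8 dB.

59.8 dB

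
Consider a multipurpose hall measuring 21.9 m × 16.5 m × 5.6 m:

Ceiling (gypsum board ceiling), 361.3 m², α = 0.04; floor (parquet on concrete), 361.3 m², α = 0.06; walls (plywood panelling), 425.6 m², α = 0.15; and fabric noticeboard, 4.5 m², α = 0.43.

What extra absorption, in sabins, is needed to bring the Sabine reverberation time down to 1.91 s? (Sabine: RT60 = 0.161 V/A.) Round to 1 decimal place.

68.7 sabins

A₁ = Σ Sᵢαᵢ = 361.3*0.04 + 361.3*0.06 + 425.6*0.15 + 4.5*0.43 = 101.905 sabins.
For T = 1.91 s, need A₂ = 0.161·V/T = 0.161·2023.56/1.91 = 170.572 sabins.
Additional absorption ΔA = 170.572 − 101.905 = 68.7 sabins.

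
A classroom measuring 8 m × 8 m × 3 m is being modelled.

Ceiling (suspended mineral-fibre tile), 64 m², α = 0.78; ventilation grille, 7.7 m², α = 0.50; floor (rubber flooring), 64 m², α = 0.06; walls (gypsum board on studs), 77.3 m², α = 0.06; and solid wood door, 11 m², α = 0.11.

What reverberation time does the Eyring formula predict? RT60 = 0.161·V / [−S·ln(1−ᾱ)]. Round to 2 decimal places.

S = Σ Sᵢ = 224.0 m².
Absorption A = 64×0.78 + 7.7×0.50 + 64×0.06 + 77.3×0.06 + 11×0.11 = 63.458 sabins.
Mean coefficient ᾱ = A/S = 0.2833.
−S·ln(1−ᾱ) = −224.0 × ln(1 − 0.2833) = 74.614.
V = 8 × 8 × 3 = 192 m³.
T = 0.161·V/[−S·ln(1−ᾱ)] = 0.161·192/74.614 = 0.41 s.

0.41 sec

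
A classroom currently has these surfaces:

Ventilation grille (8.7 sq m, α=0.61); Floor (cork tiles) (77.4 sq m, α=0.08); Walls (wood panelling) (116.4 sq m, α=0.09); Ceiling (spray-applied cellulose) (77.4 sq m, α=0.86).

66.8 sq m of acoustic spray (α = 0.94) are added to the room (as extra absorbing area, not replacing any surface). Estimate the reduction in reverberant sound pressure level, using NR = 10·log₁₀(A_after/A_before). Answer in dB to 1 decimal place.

Equivalent absorption area: A_before = 8.7*0.61 + 77.4*0.08 + 116.4*0.09 + 77.4*0.86 = 88.539 sq m.
Treatment contributes 66.8·0.94 = 62.792 sabins.
A_after = 88.539 + 62.792 = 151.331 sabins.
Reduction = 10 log₁₀(A_after/A_before) = 10 log₁₀(1.7092) = 2.3 dB.

2.3 dB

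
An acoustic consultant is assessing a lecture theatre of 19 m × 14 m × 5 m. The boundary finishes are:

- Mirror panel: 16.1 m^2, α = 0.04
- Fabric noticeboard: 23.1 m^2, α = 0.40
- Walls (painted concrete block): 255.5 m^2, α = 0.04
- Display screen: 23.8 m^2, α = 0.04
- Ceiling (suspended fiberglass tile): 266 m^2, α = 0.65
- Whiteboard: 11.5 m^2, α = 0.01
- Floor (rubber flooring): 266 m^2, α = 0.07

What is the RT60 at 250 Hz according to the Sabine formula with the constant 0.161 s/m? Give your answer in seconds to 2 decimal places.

Total absorption A = 16.1×0.04 + 23.1×0.40 + 255.5×0.04 + 23.8×0.04 + 266×0.65 + 11.5×0.01 + 266×0.07
  = 0.644 + 9.240 + 10.220 + 0.952 + 172.900 + 0.115 + 18.620 = 212.691 m^2 sabins.
V = 19·14·5 = 1330 m³.
Sabine: RT60 = 0.161 × 1330 / 212.691 = 1.01 s.

1.01 sec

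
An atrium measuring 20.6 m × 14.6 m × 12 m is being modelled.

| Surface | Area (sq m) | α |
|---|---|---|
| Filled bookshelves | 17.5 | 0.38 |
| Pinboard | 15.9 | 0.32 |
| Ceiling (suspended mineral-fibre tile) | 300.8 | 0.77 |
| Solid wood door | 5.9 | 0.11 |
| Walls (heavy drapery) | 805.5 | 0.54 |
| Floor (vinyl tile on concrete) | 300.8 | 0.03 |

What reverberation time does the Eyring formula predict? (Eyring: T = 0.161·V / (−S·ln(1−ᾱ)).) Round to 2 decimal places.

0.62 s

Total surface area S = 17.5 + 15.9 + 300.8 + 5.9 + 805.5 + 300.8 = 1446.4 sq m.
Absorption A = 17.5×0.38 + 15.9×0.32 + 300.8×0.77 + 5.9×0.11 + 805.5×0.54 + 300.8×0.03 = 687.997 sabins.
ᾱ = 687.997 / 1446.4 = 0.4757.
Eyring denominator: −S ln(1−ᾱ) = 933.928.
V = 20.6 × 14.6 × 12 = 3609.12 m³.
RT60 = 0.161 × 3609.12 / 933.928 = 0.62 s.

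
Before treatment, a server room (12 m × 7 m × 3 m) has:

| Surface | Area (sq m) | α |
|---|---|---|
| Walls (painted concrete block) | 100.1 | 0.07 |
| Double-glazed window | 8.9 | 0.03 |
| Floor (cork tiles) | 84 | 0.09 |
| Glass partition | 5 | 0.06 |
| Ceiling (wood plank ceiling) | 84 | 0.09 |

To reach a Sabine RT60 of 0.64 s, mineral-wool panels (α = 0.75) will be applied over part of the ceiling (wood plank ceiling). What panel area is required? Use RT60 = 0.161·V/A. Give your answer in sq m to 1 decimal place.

A₁ = Σ Sᵢαᵢ = 100.1*0.07 + 8.9*0.03 + 84*0.09 + 5*0.06 + 84*0.09 = 22.694 sabins.
Required A₂ = 0.161·252/0.64 = 63.394 sabins.
Absorption to add: 63.394 − 22.694 = 40.700 sabins.
Net gain per sq m: Δα = 0.75 − 0.09 = 0.66.
Panel area = 40.700 / 0.66 = 61.7 sq m.

61.7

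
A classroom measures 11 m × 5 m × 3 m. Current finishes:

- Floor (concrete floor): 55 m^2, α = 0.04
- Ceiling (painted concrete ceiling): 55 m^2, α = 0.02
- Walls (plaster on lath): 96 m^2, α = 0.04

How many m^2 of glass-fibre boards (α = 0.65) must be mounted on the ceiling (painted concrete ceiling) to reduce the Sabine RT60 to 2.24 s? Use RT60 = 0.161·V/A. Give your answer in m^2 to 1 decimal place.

A₁ = Σ Sᵢαᵢ = 55*0.04 + 55*0.02 + 96*0.04 = 7.140 sabins.
V = 165 m³. Target absorption A₂ = 0.161 × 165 / 2.24 = 11.859 sabins.
Absorption to add: 11.859 − 7.140 = 4.719 sabins.
Net gain per m^2: Δα = 0.65 − 0.02 = 0.63.
Area = ΔA/Δα = 4.719/0.63 = 7.5 m^2.

7.5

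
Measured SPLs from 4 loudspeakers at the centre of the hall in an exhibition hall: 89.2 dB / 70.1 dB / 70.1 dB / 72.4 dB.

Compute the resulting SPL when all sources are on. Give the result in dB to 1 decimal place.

89.4 dB

Sum in the linear (power) domain: Σ 10^(Lᵢ/10) = 10^(89.2/10) + 10^(70.1/10) + 10^(70.1/10) + 10^(72.4/10) = 8.696e+08.
Back to dB: 10·log₁₀ Σ = 89.4 dB.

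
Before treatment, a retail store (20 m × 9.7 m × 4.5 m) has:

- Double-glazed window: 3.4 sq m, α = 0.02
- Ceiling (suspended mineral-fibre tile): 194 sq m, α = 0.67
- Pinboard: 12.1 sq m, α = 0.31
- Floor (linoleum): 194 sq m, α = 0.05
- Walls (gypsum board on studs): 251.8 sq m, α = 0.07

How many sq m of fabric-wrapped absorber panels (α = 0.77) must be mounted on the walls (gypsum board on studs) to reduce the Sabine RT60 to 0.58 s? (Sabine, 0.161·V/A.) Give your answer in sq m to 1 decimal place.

Summing Sᵢαᵢ: 0.068 + 129.980 + 3.751 + 9.700 + 17.626 → A₁ = 161.125 sabins.
Required A₂ = 0.161·873/0.58 = 242.333 sabins.
ΔA needed = 242.333 − 161.125 = 81.208 sabins.
Net gain per sq m: Δα = 0.77 − 0.07 = 0.70.
Area = ΔA/Δα = 81.208/0.70 = 116.0 sq m.

116.0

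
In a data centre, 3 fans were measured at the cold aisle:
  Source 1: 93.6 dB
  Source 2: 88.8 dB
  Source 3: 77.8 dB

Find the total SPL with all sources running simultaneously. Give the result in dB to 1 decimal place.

94.9 dB

Sum in the linear (power) domain: Σ 10^(Lᵢ/10) = 10^(93.6/10) + 10^(88.8/10) + 10^(77.8/10) = 3.11e+09.
Back to dB: 10·log₁₀ Σ = 94.9 dB.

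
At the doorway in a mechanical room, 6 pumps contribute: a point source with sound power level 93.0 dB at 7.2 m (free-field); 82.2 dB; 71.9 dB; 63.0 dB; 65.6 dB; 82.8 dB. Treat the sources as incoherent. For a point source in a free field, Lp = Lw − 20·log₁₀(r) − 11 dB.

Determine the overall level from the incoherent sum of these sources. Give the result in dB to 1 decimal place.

85.8 dB

Source at 7.2 m: Lp = 93.0 − 20·log₁₀(7.2) − 11 = 64.9 dB.
Sum in the linear (power) domain: Σ 10^(Lᵢ/10) = 10^(64.9/10) + 10^(82.2/10) + 10^(71.9/10) + 10^(63.0/10) + 10^(65.6/10) + 10^(82.8/10) = 3.807e+08.
Combined level = 10 log₁₀(3.807e+08) = 85.8 dB.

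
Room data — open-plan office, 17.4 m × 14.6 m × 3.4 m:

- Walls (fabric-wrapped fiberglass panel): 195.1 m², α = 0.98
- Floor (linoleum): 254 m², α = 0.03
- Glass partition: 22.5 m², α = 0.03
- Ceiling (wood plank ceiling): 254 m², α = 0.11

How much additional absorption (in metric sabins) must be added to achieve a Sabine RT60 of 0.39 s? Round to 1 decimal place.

Summing Sᵢαᵢ: 191.198 + 7.620 + 0.675 + 27.940 → A₁ = 227.433 sabins.
For T = 0.39 s, need A₂ = 0.161·V/T = 0.161·863.736/0.39 = 356.568 sabins.
Additional absorption ΔA = 356.568 − 227.433 = 129.1 sabins.

129.1 sabins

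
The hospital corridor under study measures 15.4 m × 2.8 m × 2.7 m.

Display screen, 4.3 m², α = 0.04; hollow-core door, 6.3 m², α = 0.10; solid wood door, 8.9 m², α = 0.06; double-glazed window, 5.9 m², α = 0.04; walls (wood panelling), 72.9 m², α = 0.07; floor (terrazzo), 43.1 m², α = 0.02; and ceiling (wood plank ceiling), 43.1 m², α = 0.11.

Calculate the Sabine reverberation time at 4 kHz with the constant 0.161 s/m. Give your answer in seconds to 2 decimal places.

A = Σ Sᵢαᵢ = 4.3·0.04 + 6.3·0.10 + 8.9·0.06 + 5.9·0.04 + 72.9·0.07 + 43.1·0.02 + 43.1·0.11 = 12.278 sabins.
Volume V = 15.4 × 2.8 × 2.7 = 116.424 m³.
Sabine: RT60 = 0.161 × 116.424 / 12.278 = 1.53 s.

1.53 seconds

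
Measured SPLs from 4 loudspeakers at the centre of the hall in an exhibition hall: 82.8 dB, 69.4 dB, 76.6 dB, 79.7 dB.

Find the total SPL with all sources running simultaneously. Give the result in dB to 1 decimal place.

Sum in the linear (power) domain: Σ 10^(Lᵢ/10) = 10^(82.8/10) + 10^(69.4/10) + 10^(76.6/10) + 10^(79.7/10) = 3.383e+08.
L_total = 10·log₁₀(3.383e+08) = 85.3 dB.

85.3 dB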